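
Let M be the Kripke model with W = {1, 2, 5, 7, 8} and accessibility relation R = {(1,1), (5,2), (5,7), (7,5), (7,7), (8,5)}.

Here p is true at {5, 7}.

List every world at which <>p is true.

{5, 7, 8}

1: successors {1}; p there: 1:F. ✗
2: no successors, so <>p fails. ✗
5: successors {2, 7}; p there: 2:F, 7:T. ✓
7: successors {5, 7}; p there: 5:T, 7:T. ✓
8: successors {5}; p there: 5:T. ✓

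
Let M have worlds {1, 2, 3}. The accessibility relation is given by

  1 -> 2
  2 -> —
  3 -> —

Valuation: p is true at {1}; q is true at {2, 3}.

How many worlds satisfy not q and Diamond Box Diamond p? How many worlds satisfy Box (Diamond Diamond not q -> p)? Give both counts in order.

For not q and Diamond Box Diamond p:
1: not q is T, Diamond Box Diamond p is T. ✓
2: not q is F, Diamond Box Diamond p is F. ✗
3: not q is F, Diamond Box Diamond p is F. ✗
— 1 world.
For Box (Diamond Diamond not q -> p):
1: successors {2}; Diamond Diamond not q -> p there: 2:T. ✓
2: no successors, so Box (Diamond Diamond not q -> p) holds vacuously. ✓
3: no successors, so Box (Diamond Diamond not q -> p) holds vacuously. ✓
— 3 worlds.

1 and 3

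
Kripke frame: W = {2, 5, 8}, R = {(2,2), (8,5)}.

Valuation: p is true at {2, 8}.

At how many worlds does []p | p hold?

2: []p is T, p is T. ✓
5: []p is T, p is F. ✓
8: []p is F, p is T. ✓
Satisfying worlds: {2, 5, 8}.

3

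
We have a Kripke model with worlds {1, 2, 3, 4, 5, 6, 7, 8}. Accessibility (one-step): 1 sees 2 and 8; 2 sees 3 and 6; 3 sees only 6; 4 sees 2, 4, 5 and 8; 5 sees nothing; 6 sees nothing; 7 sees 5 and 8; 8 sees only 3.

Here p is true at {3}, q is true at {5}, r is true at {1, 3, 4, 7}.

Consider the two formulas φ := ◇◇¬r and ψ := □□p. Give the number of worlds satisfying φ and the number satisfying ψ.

For ◇◇¬r:
1: successors {2, 8}; ◇¬r there: 2:T, 8:F. ✓
2: successors {3, 6}; ◇¬r there: 3:T, 6:F. ✓
3: successors {6}; ◇¬r there: 6:F. ✗
4: successors {2, 4, 5, 8}; ◇¬r there: 2:T, 4:T, 5:F, 8:F. ✓
5: no successors, so ◇◇¬r fails. ✗
6: no successors, so ◇◇¬r fails. ✗
7: successors {5, 8}; ◇¬r there: 5:F, 8:F. ✗
8: successors {3}; ◇¬r there: 3:T. ✓
— 4 worlds.
For □□p:
1: successors {2, 8}; □p there: 2:F, 8:T. ✗
2: successors {3, 6}; □p there: 3:F, 6:T. ✗
3: successors {6}; □p there: 6:T. ✓
4: successors {2, 4, 5, 8}; □p there: 2:F, 4:F, 5:T, 8:T. ✗
5: no successors, so □□p holds vacuously. ✓
6: no successors, so □□p holds vacuously. ✓
7: successors {5, 8}; □p there: 5:T, 8:T. ✓
8: successors {3}; □p there: 3:F. ✗
— 4 worlds.

4 and 4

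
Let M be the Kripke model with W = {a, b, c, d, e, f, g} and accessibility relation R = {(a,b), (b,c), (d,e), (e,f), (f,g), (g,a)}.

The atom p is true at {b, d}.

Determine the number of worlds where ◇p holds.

1

a: successors {b}; p there: b:T. ✓
b: successors {c}; p there: c:F. ✗
c: no successors, so ◇p fails. ✗
d: successors {e}; p there: e:F. ✗
e: successors {f}; p there: f:F. ✗
f: successors {g}; p there: g:F. ✗
g: successors {a}; p there: a:F. ✗
Satisfying worlds: {a}.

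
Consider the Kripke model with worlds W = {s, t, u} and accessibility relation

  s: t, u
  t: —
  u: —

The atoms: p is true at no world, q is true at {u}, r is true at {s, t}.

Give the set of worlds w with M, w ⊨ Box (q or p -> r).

{t, u}

s: successors {t, u}; q or p -> r there: t:T, u:F. ✗
t: no successors, so Box (q or p -> r) holds vacuously. ✓
u: no successors, so Box (q or p -> r) holds vacuously. ✓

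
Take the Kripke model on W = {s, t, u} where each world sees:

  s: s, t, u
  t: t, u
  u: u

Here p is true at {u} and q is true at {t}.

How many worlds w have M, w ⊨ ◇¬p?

s: successors {s, t, u}; ¬p there: s:T, t:T, u:F. ✓
t: successors {t, u}; ¬p there: t:T, u:F. ✓
u: successors {u}; ¬p there: u:F. ✗
Satisfying worlds: {s, t}.

2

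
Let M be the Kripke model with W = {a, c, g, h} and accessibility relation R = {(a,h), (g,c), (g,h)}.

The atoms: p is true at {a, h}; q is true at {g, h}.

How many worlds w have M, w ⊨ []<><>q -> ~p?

3

a: []<><>q is F, ~p is F. ✓
c: []<><>q is T, ~p is T. ✓
g: []<><>q is F, ~p is T. ✓
h: []<><>q is T, ~p is F. ✗
Satisfying worlds: {a, c, g}.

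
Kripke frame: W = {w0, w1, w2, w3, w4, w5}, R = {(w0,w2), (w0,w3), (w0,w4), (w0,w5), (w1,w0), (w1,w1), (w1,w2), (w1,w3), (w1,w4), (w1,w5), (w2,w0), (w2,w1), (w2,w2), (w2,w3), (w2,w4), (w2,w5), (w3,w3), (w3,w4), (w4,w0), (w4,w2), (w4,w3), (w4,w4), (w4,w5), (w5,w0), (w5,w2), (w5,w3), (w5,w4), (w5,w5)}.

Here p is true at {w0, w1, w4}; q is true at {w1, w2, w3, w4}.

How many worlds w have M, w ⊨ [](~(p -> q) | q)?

1

w0: successors {w2, w3, w4, w5}; ~(p -> q) | q there: w2:T, w3:T, w4:T, w5:F. ✗
w1: successors {w0, w1, w2, w3, w4, w5}; ~(p -> q) | q there: w0:T, w1:T, w2:T, w3:T, w4:T, w5:F. ✗
w2: successors {w0, w1, w2, w3, w4, w5}; ~(p -> q) | q there: w0:T, w1:T, w2:T, w3:T, w4:T, w5:F. ✗
w3: successors {w3, w4}; ~(p -> q) | q there: w3:T, w4:T. ✓
w4: successors {w0, w2, w3, w4, w5}; ~(p -> q) | q there: w0:T, w2:T, w3:T, w4:T, w5:F. ✗
w5: successors {w0, w2, w3, w4, w5}; ~(p -> q) | q there: w0:T, w2:T, w3:T, w4:T, w5:F. ✗
Satisfying worlds: {w3}.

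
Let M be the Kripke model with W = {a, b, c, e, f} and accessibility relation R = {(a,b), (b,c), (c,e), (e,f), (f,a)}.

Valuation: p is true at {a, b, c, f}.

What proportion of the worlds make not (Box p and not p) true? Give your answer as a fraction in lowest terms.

4/5

a: Box p and not p is F. ✓
b: Box p and not p is F. ✓
c: Box p and not p is F. ✓
e: Box p and not p is T. ✗
f: Box p and not p is F. ✓
That's 4 of 5 worlds, so 4/5.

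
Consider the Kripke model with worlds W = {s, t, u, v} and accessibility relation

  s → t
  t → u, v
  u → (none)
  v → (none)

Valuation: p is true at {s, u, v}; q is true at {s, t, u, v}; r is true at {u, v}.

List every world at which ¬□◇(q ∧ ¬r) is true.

{s, t}

s: □◇(q ∧ ¬r) is F. ✓
t: □◇(q ∧ ¬r) is F. ✓
u: □◇(q ∧ ¬r) is T. ✗
v: □◇(q ∧ ¬r) is T. ✗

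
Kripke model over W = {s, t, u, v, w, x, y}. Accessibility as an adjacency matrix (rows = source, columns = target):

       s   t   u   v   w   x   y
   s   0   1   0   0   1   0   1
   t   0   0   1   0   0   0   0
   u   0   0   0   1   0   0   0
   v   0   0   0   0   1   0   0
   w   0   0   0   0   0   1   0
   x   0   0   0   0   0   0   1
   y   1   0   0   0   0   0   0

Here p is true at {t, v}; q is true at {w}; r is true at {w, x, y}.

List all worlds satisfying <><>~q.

{s, t, v, w, x, y}

s: successors {t, w, y}; <>~q there: t:T, w:T, y:T. ✓
t: successors {u}; <>~q there: u:T. ✓
u: successors {v}; <>~q there: v:F. ✗
v: successors {w}; <>~q there: w:T. ✓
w: successors {x}; <>~q there: x:T. ✓
x: successors {y}; <>~q there: y:T. ✓
y: successors {s}; <>~q there: s:T. ✓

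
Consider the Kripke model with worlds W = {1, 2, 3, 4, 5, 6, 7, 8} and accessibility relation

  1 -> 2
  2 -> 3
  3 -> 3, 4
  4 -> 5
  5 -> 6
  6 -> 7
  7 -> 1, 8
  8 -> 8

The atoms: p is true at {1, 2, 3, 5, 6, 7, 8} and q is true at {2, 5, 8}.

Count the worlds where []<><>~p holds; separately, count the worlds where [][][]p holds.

2 and 5

For []<><>~p:
1: successors {2}; <><>~p there: 2:T. ✓
2: successors {3}; <><>~p there: 3:T. ✓
3: successors {3, 4}; <><>~p there: 3:T, 4:F. ✗
4: successors {5}; <><>~p there: 5:F. ✗
5: successors {6}; <><>~p there: 6:F. ✗
6: successors {7}; <><>~p there: 7:F. ✗
7: successors {1, 8}; <><>~p there: 1:F, 8:F. ✗
8: successors {8}; <><>~p there: 8:F. ✗
— 2 worlds.
For [][][]p:
1: successors {2}; [][]p there: 2:F. ✗
2: successors {3}; [][]p there: 3:F. ✗
3: successors {3, 4}; [][]p there: 3:F, 4:T. ✗
4: successors {5}; [][]p there: 5:T. ✓
5: successors {6}; [][]p there: 6:T. ✓
6: successors {7}; [][]p there: 7:T. ✓
7: successors {1, 8}; [][]p there: 1:T, 8:T. ✓
8: successors {8}; [][]p there: 8:T. ✓
— 5 worlds.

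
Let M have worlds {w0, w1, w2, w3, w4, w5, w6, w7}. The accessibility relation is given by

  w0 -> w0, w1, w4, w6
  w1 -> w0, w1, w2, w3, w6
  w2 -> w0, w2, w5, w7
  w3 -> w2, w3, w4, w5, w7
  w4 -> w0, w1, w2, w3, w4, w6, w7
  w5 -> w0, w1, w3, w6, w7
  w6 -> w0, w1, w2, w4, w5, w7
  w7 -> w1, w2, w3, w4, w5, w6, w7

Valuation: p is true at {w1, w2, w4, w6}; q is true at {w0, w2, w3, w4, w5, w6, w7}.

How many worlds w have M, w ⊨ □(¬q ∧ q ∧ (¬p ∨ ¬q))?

w0: successors {w0, w1, w4, w6}; ¬q ∧ q ∧ (¬p ∨ ¬q) there: w0:F, w1:F, w4:F, w6:F. ✗
w1: successors {w0, w1, w2, w3, w6}; ¬q ∧ q ∧ (¬p ∨ ¬q) there: w0:F, w1:F, w2:F, w3:F, w6:F. ✗
w2: successors {w0, w2, w5, w7}; ¬q ∧ q ∧ (¬p ∨ ¬q) there: w0:F, w2:F, w5:F, w7:F. ✗
w3: successors {w2, w3, w4, w5, w7}; ¬q ∧ q ∧ (¬p ∨ ¬q) there: w2:F, w3:F, w4:F, w5:F, w7:F. ✗
w4: successors {w0, w1, w2, w3, w4, w6, w7}; ¬q ∧ q ∧ (¬p ∨ ¬q) there: w0:F, w1:F, w2:F, w3:F, w4:F, w6:F, w7:F. ✗
w5: successors {w0, w1, w3, w6, w7}; ¬q ∧ q ∧ (¬p ∨ ¬q) there: w0:F, w1:F, w3:F, w6:F, w7:F. ✗
w6: successors {w0, w1, w2, w4, w5, w7}; ¬q ∧ q ∧ (¬p ∨ ¬q) there: w0:F, w1:F, w2:F, w4:F, w5:F, w7:F. ✗
w7: successors {w1, w2, w3, w4, w5, w6, w7}; ¬q ∧ q ∧ (¬p ∨ ¬q) there: w1:F, w2:F, w3:F, w4:F, w5:F, w6:F, w7:F. ✗
Satisfying worlds: ∅.

0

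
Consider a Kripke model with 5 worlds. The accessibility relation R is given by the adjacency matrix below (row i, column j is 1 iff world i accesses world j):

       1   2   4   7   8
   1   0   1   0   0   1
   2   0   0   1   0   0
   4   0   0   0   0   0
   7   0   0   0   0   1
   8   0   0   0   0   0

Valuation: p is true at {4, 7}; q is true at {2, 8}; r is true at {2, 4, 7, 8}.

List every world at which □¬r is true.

1: successors {2, 8}; ¬r there: 2:F, 8:F. ✗
2: successors {4}; ¬r there: 4:F. ✗
4: no successors, so □¬r holds vacuously. ✓
7: successors {8}; ¬r there: 8:F. ✗
8: no successors, so □¬r holds vacuously. ✓

{4, 8}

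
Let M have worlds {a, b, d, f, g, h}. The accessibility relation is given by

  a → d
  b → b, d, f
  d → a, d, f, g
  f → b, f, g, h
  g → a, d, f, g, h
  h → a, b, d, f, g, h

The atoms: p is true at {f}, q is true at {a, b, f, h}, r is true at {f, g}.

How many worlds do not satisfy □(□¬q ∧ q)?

a: successors {d}; □¬q ∧ q there: d:F. ✗
b: successors {b, d, f}; □¬q ∧ q there: b:F, d:F, f:F. ✗
d: successors {a, d, f, g}; □¬q ∧ q there: a:T, d:F, f:F, g:F. ✗
f: successors {b, f, g, h}; □¬q ∧ q there: b:F, f:F, g:F, h:F. ✗
g: successors {a, d, f, g, h}; □¬q ∧ q there: a:T, d:F, f:F, g:F, h:F. ✗
h: successors {a, b, d, f, g, h}; □¬q ∧ q there: a:T, b:F, d:F, f:F, g:F, h:F. ✗
Satisfying worlds: ∅.
So □(□¬q ∧ q) fails at the other 6 worlds.

6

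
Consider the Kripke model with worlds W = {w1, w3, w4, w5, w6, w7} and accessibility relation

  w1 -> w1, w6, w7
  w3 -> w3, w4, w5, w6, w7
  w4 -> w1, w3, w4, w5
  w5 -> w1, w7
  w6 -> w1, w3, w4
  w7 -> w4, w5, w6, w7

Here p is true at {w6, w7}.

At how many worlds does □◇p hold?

w1: successors {w1, w6, w7}; ◇p there: w1:T, w6:F, w7:T. ✗
w3: successors {w3, w4, w5, w6, w7}; ◇p there: w3:T, w4:F, w5:T, w6:F, w7:T. ✗
w4: successors {w1, w3, w4, w5}; ◇p there: w1:T, w3:T, w4:F, w5:T. ✗
w5: successors {w1, w7}; ◇p there: w1:T, w7:T. ✓
w6: successors {w1, w3, w4}; ◇p there: w1:T, w3:T, w4:F. ✗
w7: successors {w4, w5, w6, w7}; ◇p there: w4:F, w5:T, w6:F, w7:T. ✗
Satisfying worlds: {w5}.

1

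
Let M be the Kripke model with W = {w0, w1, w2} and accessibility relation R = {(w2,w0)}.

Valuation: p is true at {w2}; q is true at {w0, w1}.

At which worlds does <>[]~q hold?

w0: no successors, so <>[]~q fails. ✗
w1: no successors, so <>[]~q fails. ✗
w2: successors {w0}; []~q there: w0:T. ✓

{w2}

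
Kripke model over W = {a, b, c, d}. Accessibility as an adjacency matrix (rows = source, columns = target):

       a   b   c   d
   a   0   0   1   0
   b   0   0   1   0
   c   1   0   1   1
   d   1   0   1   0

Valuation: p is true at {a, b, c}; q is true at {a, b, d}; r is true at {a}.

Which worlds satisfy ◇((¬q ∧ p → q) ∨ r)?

a: successors {c}; (¬q ∧ p → q) ∨ r there: c:F. ✗
b: successors {c}; (¬q ∧ p → q) ∨ r there: c:F. ✗
c: successors {a, c, d}; (¬q ∧ p → q) ∨ r there: a:T, c:F, d:T. ✓
d: successors {a, c}; (¬q ∧ p → q) ∨ r there: a:T, c:F. ✓

{c, d}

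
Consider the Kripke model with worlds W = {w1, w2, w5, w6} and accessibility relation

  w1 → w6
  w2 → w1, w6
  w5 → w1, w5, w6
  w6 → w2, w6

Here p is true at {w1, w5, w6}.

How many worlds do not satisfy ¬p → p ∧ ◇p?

w1: ¬p is F, p ∧ ◇p is T. ✓
w2: ¬p is T, p ∧ ◇p is F. ✗
w5: ¬p is F, p ∧ ◇p is T. ✓
w6: ¬p is F, p ∧ ◇p is T. ✓
Satisfying worlds: {w1, w5, w6}.
So ¬p → p ∧ ◇p fails at the other 1 world.

1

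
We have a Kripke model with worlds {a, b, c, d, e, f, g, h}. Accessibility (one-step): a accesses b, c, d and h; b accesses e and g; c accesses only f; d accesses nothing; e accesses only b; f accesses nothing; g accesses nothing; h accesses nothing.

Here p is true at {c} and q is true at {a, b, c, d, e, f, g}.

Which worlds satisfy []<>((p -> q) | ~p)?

a: successors {b, c, d, h}; <>((p -> q) | ~p) there: b:T, c:T, d:F, h:F. ✗
b: successors {e, g}; <>((p -> q) | ~p) there: e:T, g:F. ✗
c: successors {f}; <>((p -> q) | ~p) there: f:F. ✗
d: no successors, so []<>((p -> q) | ~p) holds vacuously. ✓
e: successors {b}; <>((p -> q) | ~p) there: b:T. ✓
f: no successors, so []<>((p -> q) | ~p) holds vacuously. ✓
g: no successors, so []<>((p -> q) | ~p) holds vacuously. ✓
h: no successors, so []<>((p -> q) | ~p) holds vacuously. ✓

{d, e, f, g, h}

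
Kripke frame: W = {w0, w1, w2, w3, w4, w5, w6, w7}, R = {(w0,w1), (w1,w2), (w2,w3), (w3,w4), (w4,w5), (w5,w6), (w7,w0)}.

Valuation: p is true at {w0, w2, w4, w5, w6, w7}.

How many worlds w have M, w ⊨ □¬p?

3

w0: successors {w1}; ¬p there: w1:T. ✓
w1: successors {w2}; ¬p there: w2:F. ✗
w2: successors {w3}; ¬p there: w3:T. ✓
w3: successors {w4}; ¬p there: w4:F. ✗
w4: successors {w5}; ¬p there: w5:F. ✗
w5: successors {w6}; ¬p there: w6:F. ✗
w6: no successors, so □¬p holds vacuously. ✓
w7: successors {w0}; ¬p there: w0:F. ✗
Satisfying worlds: {w0, w2, w6}.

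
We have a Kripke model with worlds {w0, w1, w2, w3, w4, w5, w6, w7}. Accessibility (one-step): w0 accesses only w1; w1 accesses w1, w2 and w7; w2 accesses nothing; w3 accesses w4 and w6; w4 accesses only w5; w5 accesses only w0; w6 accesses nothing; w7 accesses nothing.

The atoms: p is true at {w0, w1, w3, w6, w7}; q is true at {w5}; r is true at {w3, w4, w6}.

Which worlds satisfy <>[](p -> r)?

w0: successors {w1}; [](p -> r) there: w1:F. ✗
w1: successors {w1, w2, w7}; [](p -> r) there: w1:F, w2:T, w7:T. ✓
w2: no successors, so <>[](p -> r) fails. ✗
w3: successors {w4, w6}; [](p -> r) there: w4:T, w6:T. ✓
w4: successors {w5}; [](p -> r) there: w5:F. ✗
w5: successors {w0}; [](p -> r) there: w0:F. ✗
w6: no successors, so <>[](p -> r) fails. ✗
w7: no successors, so <>[](p -> r) fails. ✗

{w1, w3}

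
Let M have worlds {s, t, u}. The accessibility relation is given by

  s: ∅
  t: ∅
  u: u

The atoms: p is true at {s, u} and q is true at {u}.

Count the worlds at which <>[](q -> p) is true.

1

s: no successors, so <>[](q -> p) fails. ✗
t: no successors, so <>[](q -> p) fails. ✗
u: successors {u}; [](q -> p) there: u:T. ✓
Satisfying worlds: {u}.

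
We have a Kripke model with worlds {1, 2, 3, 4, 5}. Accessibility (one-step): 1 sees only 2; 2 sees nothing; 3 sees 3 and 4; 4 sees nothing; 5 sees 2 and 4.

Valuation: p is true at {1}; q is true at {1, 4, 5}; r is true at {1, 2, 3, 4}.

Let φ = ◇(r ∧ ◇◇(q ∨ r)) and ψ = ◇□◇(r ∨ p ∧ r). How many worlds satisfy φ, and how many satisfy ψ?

1 and 3

For ◇(r ∧ ◇◇(q ∨ r)):
1: successors {2}; r ∧ ◇◇(q ∨ r) there: 2:F. ✗
2: no successors, so ◇(r ∧ ◇◇(q ∨ r)) fails. ✗
3: successors {3, 4}; r ∧ ◇◇(q ∨ r) there: 3:T, 4:F. ✓
4: no successors, so ◇(r ∧ ◇◇(q ∨ r)) fails. ✗
5: successors {2, 4}; r ∧ ◇◇(q ∨ r) there: 2:F, 4:F. ✗
— 1 world.
For ◇□◇(r ∨ p ∧ r):
1: successors {2}; □◇(r ∨ p ∧ r) there: 2:T. ✓
2: no successors, so ◇□◇(r ∨ p ∧ r) fails. ✗
3: successors {3, 4}; □◇(r ∨ p ∧ r) there: 3:F, 4:T. ✓
4: no successors, so ◇□◇(r ∨ p ∧ r) fails. ✗
5: successors {2, 4}; □◇(r ∨ p ∧ r) there: 2:T, 4:T. ✓
— 3 worlds.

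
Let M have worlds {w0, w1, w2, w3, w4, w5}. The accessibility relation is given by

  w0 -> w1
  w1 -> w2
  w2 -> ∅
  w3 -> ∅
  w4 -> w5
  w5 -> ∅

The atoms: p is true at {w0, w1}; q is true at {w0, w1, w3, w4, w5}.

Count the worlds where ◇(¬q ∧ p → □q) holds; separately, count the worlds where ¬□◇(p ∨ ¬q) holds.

3 and 2

For ◇(¬q ∧ p → □q):
w0: successors {w1}; ¬q ∧ p → □q there: w1:T. ✓
w1: successors {w2}; ¬q ∧ p → □q there: w2:T. ✓
w2: no successors, so ◇(¬q ∧ p → □q) fails. ✗
w3: no successors, so ◇(¬q ∧ p → □q) fails. ✗
w4: successors {w5}; ¬q ∧ p → □q there: w5:T. ✓
w5: no successors, so ◇(¬q ∧ p → □q) fails. ✗
— 3 worlds.
For ¬□◇(p ∨ ¬q):
w0: □◇(p ∨ ¬q) is T. ✗
w1: □◇(p ∨ ¬q) is F. ✓
w2: □◇(p ∨ ¬q) is T. ✗
w3: □◇(p ∨ ¬q) is T. ✗
w4: □◇(p ∨ ¬q) is F. ✓
w5: □◇(p ∨ ¬q) is T. ✗
— 2 worlds.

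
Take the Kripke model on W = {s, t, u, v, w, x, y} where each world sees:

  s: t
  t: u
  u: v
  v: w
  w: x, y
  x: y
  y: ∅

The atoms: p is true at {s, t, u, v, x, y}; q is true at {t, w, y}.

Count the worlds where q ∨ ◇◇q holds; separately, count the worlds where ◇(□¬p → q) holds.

5 and 5

For q ∨ ◇◇q:
s: q is F, ◇◇q is F. ✗
t: q is T, ◇◇q is F. ✓
u: q is F, ◇◇q is T. ✓
v: q is F, ◇◇q is T. ✓
w: q is T, ◇◇q is T. ✓
x: q is F, ◇◇q is F. ✗
y: q is T, ◇◇q is F. ✓
— 5 worlds.
For ◇(□¬p → q):
s: successors {t}; □¬p → q there: t:T. ✓
t: successors {u}; □¬p → q there: u:T. ✓
u: successors {v}; □¬p → q there: v:F. ✗
v: successors {w}; □¬p → q there: w:T. ✓
w: successors {x, y}; □¬p → q there: x:T, y:T. ✓
x: successors {y}; □¬p → q there: y:T. ✓
y: no successors, so ◇(□¬p → q) fails. ✗
— 5 worlds.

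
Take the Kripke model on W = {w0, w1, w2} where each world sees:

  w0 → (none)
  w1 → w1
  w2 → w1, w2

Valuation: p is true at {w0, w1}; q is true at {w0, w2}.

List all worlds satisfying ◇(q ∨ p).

{w1, w2}

w0: no successors, so ◇(q ∨ p) fails. ✗
w1: successors {w1}; q ∨ p there: w1:T. ✓
w2: successors {w1, w2}; q ∨ p there: w1:T, w2:T. ✓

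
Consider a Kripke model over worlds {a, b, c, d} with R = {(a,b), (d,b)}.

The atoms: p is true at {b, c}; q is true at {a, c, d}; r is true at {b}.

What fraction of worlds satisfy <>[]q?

1/2

a: successors {b}; []q there: b:T. ✓
b: no successors, so <>[]q fails. ✗
c: no successors, so <>[]q fails. ✗
d: successors {b}; []q there: b:T. ✓
That's 2 of 4 worlds, so 2/4 = 1/2.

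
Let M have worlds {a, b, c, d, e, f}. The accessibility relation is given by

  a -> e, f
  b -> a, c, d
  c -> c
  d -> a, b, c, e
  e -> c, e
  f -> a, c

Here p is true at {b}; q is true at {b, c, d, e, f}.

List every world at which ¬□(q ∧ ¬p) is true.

a: □(q ∧ ¬p) is T. ✗
b: □(q ∧ ¬p) is F. ✓
c: □(q ∧ ¬p) is T. ✗
d: □(q ∧ ¬p) is F. ✓
e: □(q ∧ ¬p) is T. ✗
f: □(q ∧ ¬p) is F. ✓

{b, d, f}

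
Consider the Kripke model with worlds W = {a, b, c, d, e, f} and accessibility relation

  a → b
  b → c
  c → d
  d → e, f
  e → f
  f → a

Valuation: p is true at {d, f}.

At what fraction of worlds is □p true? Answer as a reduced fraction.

a: successors {b}; p there: b:F. ✗
b: successors {c}; p there: c:F. ✗
c: successors {d}; p there: d:T. ✓
d: successors {e, f}; p there: e:F, f:T. ✗
e: successors {f}; p there: f:T. ✓
f: successors {a}; p there: a:F. ✗
That's 2 of 6 worlds, so 2/6 = 1/3.

1/3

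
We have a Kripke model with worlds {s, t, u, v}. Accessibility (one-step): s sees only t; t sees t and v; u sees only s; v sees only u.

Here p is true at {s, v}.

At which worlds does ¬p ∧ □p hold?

{u}

s: ¬p is F, □p is F. ✗
t: ¬p is T, □p is F. ✗
u: ¬p is T, □p is T. ✓
v: ¬p is F, □p is F. ✗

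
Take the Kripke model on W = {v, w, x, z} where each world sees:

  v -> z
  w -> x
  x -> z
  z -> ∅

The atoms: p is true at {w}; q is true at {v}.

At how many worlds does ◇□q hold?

v: successors {z}; □q there: z:T. ✓
w: successors {x}; □q there: x:F. ✗
x: successors {z}; □q there: z:T. ✓
z: no successors, so ◇□q fails. ✗
Satisfying worlds: {v, x}.

2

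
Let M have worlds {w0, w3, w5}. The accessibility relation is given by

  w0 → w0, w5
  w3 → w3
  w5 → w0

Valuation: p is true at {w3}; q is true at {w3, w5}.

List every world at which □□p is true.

{w3}

w0: successors {w0, w5}; □p there: w0:F, w5:F. ✗
w3: successors {w3}; □p there: w3:T. ✓
w5: successors {w0}; □p there: w0:F. ✗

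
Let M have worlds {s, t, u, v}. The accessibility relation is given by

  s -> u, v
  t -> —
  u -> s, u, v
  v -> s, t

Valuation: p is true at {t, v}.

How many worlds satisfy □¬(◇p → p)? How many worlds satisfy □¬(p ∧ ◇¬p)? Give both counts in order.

For □¬(◇p → p):
s: successors {u, v}; ¬(◇p → p) there: u:T, v:F. ✗
t: no successors, so □¬(◇p → p) holds vacuously. ✓
u: successors {s, u, v}; ¬(◇p → p) there: s:T, u:T, v:F. ✗
v: successors {s, t}; ¬(◇p → p) there: s:T, t:F. ✗
— 1 world.
For □¬(p ∧ ◇¬p):
s: successors {u, v}; ¬(p ∧ ◇¬p) there: u:T, v:F. ✗
t: no successors, so □¬(p ∧ ◇¬p) holds vacuously. ✓
u: successors {s, u, v}; ¬(p ∧ ◇¬p) there: s:T, u:T, v:F. ✗
v: successors {s, t}; ¬(p ∧ ◇¬p) there: s:T, t:T. ✓
— 2 worlds.

1 and 2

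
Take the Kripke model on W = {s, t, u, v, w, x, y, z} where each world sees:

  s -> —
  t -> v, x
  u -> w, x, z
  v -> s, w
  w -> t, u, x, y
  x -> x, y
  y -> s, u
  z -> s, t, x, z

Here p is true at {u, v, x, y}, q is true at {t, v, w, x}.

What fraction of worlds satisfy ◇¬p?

s: no successors, so ◇¬p fails. ✗
t: successors {v, x}; ¬p there: v:F, x:F. ✗
u: successors {w, x, z}; ¬p there: w:T, x:F, z:T. ✓
v: successors {s, w}; ¬p there: s:T, w:T. ✓
w: successors {t, u, x, y}; ¬p there: t:T, u:F, x:F, y:F. ✓
x: successors {x, y}; ¬p there: x:F, y:F. ✗
y: successors {s, u}; ¬p there: s:T, u:F. ✓
z: successors {s, t, x, z}; ¬p there: s:T, t:T, x:F, z:T. ✓
That's 5 of 8 worlds, so 5/8.

5/8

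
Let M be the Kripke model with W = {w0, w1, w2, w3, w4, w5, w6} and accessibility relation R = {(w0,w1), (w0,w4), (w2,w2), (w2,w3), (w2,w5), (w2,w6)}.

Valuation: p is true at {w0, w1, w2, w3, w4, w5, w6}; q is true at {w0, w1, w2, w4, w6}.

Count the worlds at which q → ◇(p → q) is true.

4

w0: q is T, ◇(p → q) is T. ✓
w1: q is T, ◇(p → q) is F. ✗
w2: q is T, ◇(p → q) is T. ✓
w3: q is F, ◇(p → q) is F. ✓
w4: q is T, ◇(p → q) is F. ✗
w5: q is F, ◇(p → q) is F. ✓
w6: q is T, ◇(p → q) is F. ✗
Satisfying worlds: {w0, w2, w3, w5}.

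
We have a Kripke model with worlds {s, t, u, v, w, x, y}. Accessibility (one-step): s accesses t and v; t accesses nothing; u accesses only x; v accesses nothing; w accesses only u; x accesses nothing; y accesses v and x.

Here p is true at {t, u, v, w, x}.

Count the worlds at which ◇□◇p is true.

s: successors {t, v}; □◇p there: t:T, v:T. ✓
t: no successors, so ◇□◇p fails. ✗
u: successors {x}; □◇p there: x:T. ✓
v: no successors, so ◇□◇p fails. ✗
w: successors {u}; □◇p there: u:F. ✗
x: no successors, so ◇□◇p fails. ✗
y: successors {v, x}; □◇p there: v:T, x:T. ✓
Satisfying worlds: {s, u, y}.

3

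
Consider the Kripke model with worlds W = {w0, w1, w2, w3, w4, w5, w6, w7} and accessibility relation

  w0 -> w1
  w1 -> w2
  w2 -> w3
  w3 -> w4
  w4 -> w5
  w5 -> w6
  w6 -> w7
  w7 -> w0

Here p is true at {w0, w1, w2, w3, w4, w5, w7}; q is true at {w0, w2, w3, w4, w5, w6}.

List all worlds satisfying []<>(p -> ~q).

w0: successors {w1}; <>(p -> ~q) there: w1:F. ✗
w1: successors {w2}; <>(p -> ~q) there: w2:F. ✗
w2: successors {w3}; <>(p -> ~q) there: w3:F. ✗
w3: successors {w4}; <>(p -> ~q) there: w4:F. ✗
w4: successors {w5}; <>(p -> ~q) there: w5:T. ✓
w5: successors {w6}; <>(p -> ~q) there: w6:T. ✓
w6: successors {w7}; <>(p -> ~q) there: w7:F. ✗
w7: successors {w0}; <>(p -> ~q) there: w0:T. ✓

{w4, w5, w7}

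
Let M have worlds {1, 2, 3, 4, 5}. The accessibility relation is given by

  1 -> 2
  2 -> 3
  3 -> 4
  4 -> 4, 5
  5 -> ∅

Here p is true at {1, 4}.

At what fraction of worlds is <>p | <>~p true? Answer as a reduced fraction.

1: <>p is F, <>~p is T. ✓
2: <>p is F, <>~p is T. ✓
3: <>p is T, <>~p is F. ✓
4: <>p is T, <>~p is T. ✓
5: <>p is F, <>~p is F. ✗
That's 4 of 5 worlds, so 4/5.

4/5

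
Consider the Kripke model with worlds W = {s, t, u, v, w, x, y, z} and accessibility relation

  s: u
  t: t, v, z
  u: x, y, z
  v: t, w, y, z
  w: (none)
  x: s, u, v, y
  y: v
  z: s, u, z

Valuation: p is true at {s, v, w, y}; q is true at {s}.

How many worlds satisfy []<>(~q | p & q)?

s: successors {u}; <>(~q | p & q) there: u:T. ✓
t: successors {t, v, z}; <>(~q | p & q) there: t:T, v:T, z:T. ✓
u: successors {x, y, z}; <>(~q | p & q) there: x:T, y:T, z:T. ✓
v: successors {t, w, y, z}; <>(~q | p & q) there: t:T, w:F, y:T, z:T. ✗
w: no successors, so []<>(~q | p & q) holds vacuously. ✓
x: successors {s, u, v, y}; <>(~q | p & q) there: s:T, u:T, v:T, y:T. ✓
y: successors {v}; <>(~q | p & q) there: v:T. ✓
z: successors {s, u, z}; <>(~q | p & q) there: s:T, u:T, z:T. ✓
Satisfying worlds: {s, t, u, w, x, y, z}.

7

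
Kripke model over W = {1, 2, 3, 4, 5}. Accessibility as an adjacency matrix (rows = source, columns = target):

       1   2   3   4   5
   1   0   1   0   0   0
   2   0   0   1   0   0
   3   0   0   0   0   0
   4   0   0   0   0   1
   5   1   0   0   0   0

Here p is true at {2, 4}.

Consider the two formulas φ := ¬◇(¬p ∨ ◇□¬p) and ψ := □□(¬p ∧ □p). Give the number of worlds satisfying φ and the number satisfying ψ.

1 and 4

For ¬◇(¬p ∨ ◇□¬p):
1: ◇(¬p ∨ ◇□¬p) is T. ✗
2: ◇(¬p ∨ ◇□¬p) is T. ✗
3: ◇(¬p ∨ ◇□¬p) is F. ✓
4: ◇(¬p ∨ ◇□¬p) is T. ✗
5: ◇(¬p ∨ ◇□¬p) is T. ✗
— 1 world.
For □□(¬p ∧ □p):
1: successors {2}; □(¬p ∧ □p) there: 2:T. ✓
2: successors {3}; □(¬p ∧ □p) there: 3:T. ✓
3: no successors, so □□(¬p ∧ □p) holds vacuously. ✓
4: successors {5}; □(¬p ∧ □p) there: 5:T. ✓
5: successors {1}; □(¬p ∧ □p) there: 1:F. ✗
— 4 worlds.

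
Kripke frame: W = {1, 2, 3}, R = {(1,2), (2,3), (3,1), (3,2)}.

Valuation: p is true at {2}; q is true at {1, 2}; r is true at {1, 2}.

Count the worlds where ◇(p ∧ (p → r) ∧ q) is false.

1

1: successors {2}; p ∧ (p → r) ∧ q there: 2:T. ✓
2: successors {3}; p ∧ (p → r) ∧ q there: 3:F. ✗
3: successors {1, 2}; p ∧ (p → r) ∧ q there: 1:F, 2:T. ✓
Satisfying worlds: {1, 3}.
So ◇(p ∧ (p → r) ∧ q) fails at the other 1 world.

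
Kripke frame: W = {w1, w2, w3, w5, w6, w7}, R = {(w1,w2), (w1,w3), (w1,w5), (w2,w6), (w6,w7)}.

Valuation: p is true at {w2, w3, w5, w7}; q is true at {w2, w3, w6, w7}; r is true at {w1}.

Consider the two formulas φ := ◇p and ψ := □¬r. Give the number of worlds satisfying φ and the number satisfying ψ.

2 and 6

For ◇p:
w1: successors {w2, w3, w5}; p there: w2:T, w3:T, w5:T. ✓
w2: successors {w6}; p there: w6:F. ✗
w3: no successors, so ◇p fails. ✗
w5: no successors, so ◇p fails. ✗
w6: successors {w7}; p there: w7:T. ✓
w7: no successors, so ◇p fails. ✗
— 2 worlds.
For □¬r:
w1: successors {w2, w3, w5}; ¬r there: w2:T, w3:T, w5:T. ✓
w2: successors {w6}; ¬r there: w6:T. ✓
w3: no successors, so □¬r holds vacuously. ✓
w5: no successors, so □¬r holds vacuously. ✓
w6: successors {w7}; ¬r there: w7:T. ✓
w7: no successors, so □¬r holds vacuously. ✓
— 6 worlds.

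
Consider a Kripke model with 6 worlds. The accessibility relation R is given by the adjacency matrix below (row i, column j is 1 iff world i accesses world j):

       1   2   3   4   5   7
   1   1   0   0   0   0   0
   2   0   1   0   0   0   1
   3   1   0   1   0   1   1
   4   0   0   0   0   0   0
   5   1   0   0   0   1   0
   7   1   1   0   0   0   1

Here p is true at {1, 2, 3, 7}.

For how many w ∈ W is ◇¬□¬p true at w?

5

1: successors {1}; ¬□¬p there: 1:T. ✓
2: successors {2, 7}; ¬□¬p there: 2:T, 7:T. ✓
3: successors {1, 3, 5, 7}; ¬□¬p there: 1:T, 3:T, 5:T, 7:T. ✓
4: no successors, so ◇¬□¬p fails. ✗
5: successors {1, 5}; ¬□¬p there: 1:T, 5:T. ✓
7: successors {1, 2, 7}; ¬□¬p there: 1:T, 2:T, 7:T. ✓
Satisfying worlds: {1, 2, 3, 5, 7}.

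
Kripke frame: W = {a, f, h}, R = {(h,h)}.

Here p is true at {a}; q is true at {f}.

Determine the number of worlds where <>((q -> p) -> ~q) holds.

1

a: no successors, so <>((q -> p) -> ~q) fails. ✗
f: no successors, so <>((q -> p) -> ~q) fails. ✗
h: successors {h}; (q -> p) -> ~q there: h:T. ✓
Satisfying worlds: {h}.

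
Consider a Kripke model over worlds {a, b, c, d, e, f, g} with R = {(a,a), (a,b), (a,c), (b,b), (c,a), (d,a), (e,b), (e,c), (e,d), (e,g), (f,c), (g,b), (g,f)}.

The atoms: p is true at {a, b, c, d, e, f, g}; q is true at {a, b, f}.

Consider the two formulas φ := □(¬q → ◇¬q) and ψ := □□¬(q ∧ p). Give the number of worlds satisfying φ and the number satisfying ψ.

4 and 0

For □(¬q → ◇¬q):
a: successors {a, b, c}; ¬q → ◇¬q there: a:T, b:T, c:F. ✗
b: successors {b}; ¬q → ◇¬q there: b:T. ✓
c: successors {a}; ¬q → ◇¬q there: a:T. ✓
d: successors {a}; ¬q → ◇¬q there: a:T. ✓
e: successors {b, c, d, g}; ¬q → ◇¬q there: b:T, c:F, d:F, g:F. ✗
f: successors {c}; ¬q → ◇¬q there: c:F. ✗
g: successors {b, f}; ¬q → ◇¬q there: b:T, f:T. ✓
— 4 worlds.
For □□¬(q ∧ p):
a: successors {a, b, c}; □¬(q ∧ p) there: a:F, b:F, c:F. ✗
b: successors {b}; □¬(q ∧ p) there: b:F. ✗
c: successors {a}; □¬(q ∧ p) there: a:F. ✗
d: successors {a}; □¬(q ∧ p) there: a:F. ✗
e: successors {b, c, d, g}; □¬(q ∧ p) there: b:F, c:F, d:F, g:F. ✗
f: successors {c}; □¬(q ∧ p) there: c:F. ✗
g: successors {b, f}; □¬(q ∧ p) there: b:F, f:T. ✗
— 0 worlds.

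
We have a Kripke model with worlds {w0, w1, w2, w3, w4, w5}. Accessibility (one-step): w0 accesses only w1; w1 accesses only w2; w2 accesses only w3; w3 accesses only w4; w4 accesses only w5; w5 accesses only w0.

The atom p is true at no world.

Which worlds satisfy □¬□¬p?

w0: successors {w1}; ¬□¬p there: w1:F. ✗
w1: successors {w2}; ¬□¬p there: w2:F. ✗
w2: successors {w3}; ¬□¬p there: w3:F. ✗
w3: successors {w4}; ¬□¬p there: w4:F. ✗
w4: successors {w5}; ¬□¬p there: w5:F. ✗
w5: successors {w0}; ¬□¬p there: w0:F. ✗

∅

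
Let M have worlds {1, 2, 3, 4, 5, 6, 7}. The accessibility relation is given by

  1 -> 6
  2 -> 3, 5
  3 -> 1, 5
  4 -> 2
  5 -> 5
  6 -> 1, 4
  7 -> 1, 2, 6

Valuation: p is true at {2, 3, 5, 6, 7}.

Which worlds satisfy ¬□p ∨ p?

{2, 3, 5, 6, 7}

1: ¬□p is F, p is F. ✗
2: ¬□p is F, p is T. ✓
3: ¬□p is T, p is T. ✓
4: ¬□p is F, p is F. ✗
5: ¬□p is F, p is T. ✓
6: ¬□p is T, p is T. ✓
7: ¬□p is T, p is T. ✓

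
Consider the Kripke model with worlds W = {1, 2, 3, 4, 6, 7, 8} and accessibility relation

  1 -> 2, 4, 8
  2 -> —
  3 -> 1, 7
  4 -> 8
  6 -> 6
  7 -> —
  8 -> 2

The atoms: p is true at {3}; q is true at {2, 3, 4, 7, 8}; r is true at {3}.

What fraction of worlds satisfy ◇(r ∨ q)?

1: successors {2, 4, 8}; r ∨ q there: 2:T, 4:T, 8:T. ✓
2: no successors, so ◇(r ∨ q) fails. ✗
3: successors {1, 7}; r ∨ q there: 1:F, 7:T. ✓
4: successors {8}; r ∨ q there: 8:T. ✓
6: successors {6}; r ∨ q there: 6:F. ✗
7: no successors, so ◇(r ∨ q) fails. ✗
8: successors {2}; r ∨ q there: 2:T. ✓
That's 4 of 7 worlds, so 4/7.

4/7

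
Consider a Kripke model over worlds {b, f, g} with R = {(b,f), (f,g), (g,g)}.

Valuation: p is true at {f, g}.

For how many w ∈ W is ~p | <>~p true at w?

1

b: ~p is T, <>~p is F. ✓
f: ~p is F, <>~p is F. ✗
g: ~p is F, <>~p is F. ✗
Satisfying worlds: {b}.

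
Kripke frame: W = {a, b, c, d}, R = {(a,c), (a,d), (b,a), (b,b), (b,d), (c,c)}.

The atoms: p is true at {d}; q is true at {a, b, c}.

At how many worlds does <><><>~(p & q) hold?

a: successors {c, d}; <><>~(p & q) there: c:T, d:F. ✓
b: successors {a, b, d}; <><>~(p & q) there: a:T, b:T, d:F. ✓
c: successors {c}; <><>~(p & q) there: c:T. ✓
d: no successors, so <><><>~(p & q) fails. ✗
Satisfying worlds: {a, b, c}.

3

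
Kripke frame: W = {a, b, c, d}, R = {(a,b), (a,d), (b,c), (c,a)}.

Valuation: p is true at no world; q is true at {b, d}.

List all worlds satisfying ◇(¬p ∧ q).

a: successors {b, d}; ¬p ∧ q there: b:T, d:T. ✓
b: successors {c}; ¬p ∧ q there: c:F. ✗
c: successors {a}; ¬p ∧ q there: a:F. ✗
d: no successors, so ◇(¬p ∧ q) fails. ✗

{a}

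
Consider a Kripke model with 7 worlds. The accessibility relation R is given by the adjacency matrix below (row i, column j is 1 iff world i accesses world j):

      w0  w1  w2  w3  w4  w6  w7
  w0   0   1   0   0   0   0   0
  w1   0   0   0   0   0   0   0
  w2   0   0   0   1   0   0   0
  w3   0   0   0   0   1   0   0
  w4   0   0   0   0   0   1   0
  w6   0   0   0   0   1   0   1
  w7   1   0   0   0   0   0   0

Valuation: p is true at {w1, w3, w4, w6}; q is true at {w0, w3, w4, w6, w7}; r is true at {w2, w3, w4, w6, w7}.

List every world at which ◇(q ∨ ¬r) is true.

w0: successors {w1}; q ∨ ¬r there: w1:T. ✓
w1: no successors, so ◇(q ∨ ¬r) fails. ✗
w2: successors {w3}; q ∨ ¬r there: w3:T. ✓
w3: successors {w4}; q ∨ ¬r there: w4:T. ✓
w4: successors {w6}; q ∨ ¬r there: w6:T. ✓
w6: successors {w4, w7}; q ∨ ¬r there: w4:T, w7:T. ✓
w7: successors {w0}; q ∨ ¬r there: w0:T. ✓

{w0, w2, w3, w4, w6, w7}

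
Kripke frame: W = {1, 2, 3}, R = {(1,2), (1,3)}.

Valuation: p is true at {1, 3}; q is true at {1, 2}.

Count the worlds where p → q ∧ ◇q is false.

1

1: p is T, q ∧ ◇q is T. ✓
2: p is F, q ∧ ◇q is F. ✓
3: p is T, q ∧ ◇q is F. ✗
Satisfying worlds: {1, 2}.
So p → q ∧ ◇q fails at the other 1 world.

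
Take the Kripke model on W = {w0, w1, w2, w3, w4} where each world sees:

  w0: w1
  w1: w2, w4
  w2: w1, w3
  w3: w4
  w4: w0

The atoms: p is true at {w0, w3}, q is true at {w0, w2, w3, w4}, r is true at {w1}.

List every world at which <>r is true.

{w0, w2}

w0: successors {w1}; r there: w1:T. ✓
w1: successors {w2, w4}; r there: w2:F, w4:F. ✗
w2: successors {w1, w3}; r there: w1:T, w3:F. ✓
w3: successors {w4}; r there: w4:F. ✗
w4: successors {w0}; r there: w0:F. ✗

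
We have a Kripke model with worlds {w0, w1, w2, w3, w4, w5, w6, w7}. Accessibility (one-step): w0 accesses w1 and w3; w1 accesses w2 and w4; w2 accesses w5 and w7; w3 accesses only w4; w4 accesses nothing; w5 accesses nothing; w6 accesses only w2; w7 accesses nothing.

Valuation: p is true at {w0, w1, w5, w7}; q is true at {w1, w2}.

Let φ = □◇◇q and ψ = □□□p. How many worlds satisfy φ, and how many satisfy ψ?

For □◇◇q:
w0: successors {w1, w3}; ◇◇q there: w1:F, w3:F. ✗
w1: successors {w2, w4}; ◇◇q there: w2:F, w4:F. ✗
w2: successors {w5, w7}; ◇◇q there: w5:F, w7:F. ✗
w3: successors {w4}; ◇◇q there: w4:F. ✗
w4: no successors, so □◇◇q holds vacuously. ✓
w5: no successors, so □◇◇q holds vacuously. ✓
w6: successors {w2}; ◇◇q there: w2:F. ✗
w7: no successors, so □◇◇q holds vacuously. ✓
— 3 worlds.
For □□□p:
w0: successors {w1, w3}; □□p there: w1:T, w3:T. ✓
w1: successors {w2, w4}; □□p there: w2:T, w4:T. ✓
w2: successors {w5, w7}; □□p there: w5:T, w7:T. ✓
w3: successors {w4}; □□p there: w4:T. ✓
w4: no successors, so □□□p holds vacuously. ✓
w5: no successors, so □□□p holds vacuously. ✓
w6: successors {w2}; □□p there: w2:T. ✓
w7: no successors, so □□□p holds vacuously. ✓
— 8 worlds.

3 and 8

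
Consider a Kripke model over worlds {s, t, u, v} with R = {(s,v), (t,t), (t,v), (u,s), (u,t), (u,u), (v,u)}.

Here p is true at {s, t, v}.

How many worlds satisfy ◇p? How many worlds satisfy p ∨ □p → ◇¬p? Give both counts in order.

3 and 2

For ◇p:
s: successors {v}; p there: v:T. ✓
t: successors {t, v}; p there: t:T, v:T. ✓
u: successors {s, t, u}; p there: s:T, t:T, u:F. ✓
v: successors {u}; p there: u:F. ✗
— 3 worlds.
For p ∨ □p → ◇¬p:
s: p ∨ □p is T, ◇¬p is F. ✗
t: p ∨ □p is T, ◇¬p is F. ✗
u: p ∨ □p is F, ◇¬p is T. ✓
v: p ∨ □p is T, ◇¬p is T. ✓
— 2 worlds.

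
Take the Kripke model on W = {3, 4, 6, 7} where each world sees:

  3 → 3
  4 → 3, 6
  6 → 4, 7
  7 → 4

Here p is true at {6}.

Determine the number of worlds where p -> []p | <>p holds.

3

3: p is F, []p | <>p is F. ✓
4: p is F, []p | <>p is T. ✓
6: p is T, []p | <>p is F. ✗
7: p is F, []p | <>p is F. ✓
Satisfying worlds: {3, 4, 7}.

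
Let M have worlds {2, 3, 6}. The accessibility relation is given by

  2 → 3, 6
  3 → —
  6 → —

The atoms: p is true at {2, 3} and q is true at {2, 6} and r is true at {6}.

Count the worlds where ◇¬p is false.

2: successors {3, 6}; ¬p there: 3:F, 6:T. ✓
3: no successors, so ◇¬p fails. ✗
6: no successors, so ◇¬p fails. ✗
Satisfying worlds: {2}.
So ◇¬p fails at the other 2 worlds.

2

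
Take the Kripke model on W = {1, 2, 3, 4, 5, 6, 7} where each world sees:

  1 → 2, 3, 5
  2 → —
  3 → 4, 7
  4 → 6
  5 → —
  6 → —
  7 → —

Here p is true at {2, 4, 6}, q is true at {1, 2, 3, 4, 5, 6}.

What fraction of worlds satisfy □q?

6/7

1: successors {2, 3, 5}; q there: 2:T, 3:T, 5:T. ✓
2: no successors, so □q holds vacuously. ✓
3: successors {4, 7}; q there: 4:T, 7:F. ✗
4: successors {6}; q there: 6:T. ✓
5: no successors, so □q holds vacuously. ✓
6: no successors, so □q holds vacuously. ✓
7: no successors, so □q holds vacuously. ✓
That's 6 of 7 worlds, so 6/7.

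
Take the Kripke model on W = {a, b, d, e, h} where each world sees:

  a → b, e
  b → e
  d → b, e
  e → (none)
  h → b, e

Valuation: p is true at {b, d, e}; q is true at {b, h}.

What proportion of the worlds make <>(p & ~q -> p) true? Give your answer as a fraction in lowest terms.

4/5

a: successors {b, e}; p & ~q -> p there: b:T, e:T. ✓
b: successors {e}; p & ~q -> p there: e:T. ✓
d: successors {b, e}; p & ~q -> p there: b:T, e:T. ✓
e: no successors, so <>(p & ~q -> p) fails. ✗
h: successors {b, e}; p & ~q -> p there: b:T, e:T. ✓
That's 4 of 5 worlds, so 4/5.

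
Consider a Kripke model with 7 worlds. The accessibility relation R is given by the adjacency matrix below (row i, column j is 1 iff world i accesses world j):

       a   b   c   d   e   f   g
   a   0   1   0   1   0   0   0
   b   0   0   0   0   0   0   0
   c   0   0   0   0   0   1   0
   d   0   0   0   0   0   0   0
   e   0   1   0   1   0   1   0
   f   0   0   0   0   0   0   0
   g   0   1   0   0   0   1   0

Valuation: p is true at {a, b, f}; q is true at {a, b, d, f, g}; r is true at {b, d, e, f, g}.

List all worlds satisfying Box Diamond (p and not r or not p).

{b, d, f}

a: successors {b, d}; Diamond (p and not r or not p) there: b:F, d:F. ✗
b: no successors, so Box Diamond (p and not r or not p) holds vacuously. ✓
c: successors {f}; Diamond (p and not r or not p) there: f:F. ✗
d: no successors, so Box Diamond (p and not r or not p) holds vacuously. ✓
e: successors {b, d, f}; Diamond (p and not r or not p) there: b:F, d:F, f:F. ✗
f: no successors, so Box Diamond (p and not r or not p) holds vacuously. ✓
g: successors {b, f}; Diamond (p and not r or not p) there: b:F, f:F. ✗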